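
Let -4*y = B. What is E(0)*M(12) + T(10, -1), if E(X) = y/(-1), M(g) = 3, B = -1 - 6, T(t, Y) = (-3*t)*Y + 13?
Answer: 151/4 ≈ 37.750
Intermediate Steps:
T(t, Y) = 13 - 3*Y*t (T(t, Y) = -3*Y*t + 13 = 13 - 3*Y*t)
B = -7
y = 7/4 (y = -¼*(-7) = 7/4 ≈ 1.7500)
E(X) = -7/4 (E(X) = (7/4)/(-1) = (7/4)*(-1) = -7/4)
E(0)*M(12) + T(10, -1) = -7/4*3 + (13 - 3*(-1)*10) = -21/4 + (13 + 30) = -21/4 + 43 = 151/4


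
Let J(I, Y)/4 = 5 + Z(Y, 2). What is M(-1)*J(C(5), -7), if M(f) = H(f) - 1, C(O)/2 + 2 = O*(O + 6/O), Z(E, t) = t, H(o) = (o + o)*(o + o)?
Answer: 84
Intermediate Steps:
H(o) = 4*o² (H(o) = (2*o)*(2*o) = 4*o²)
C(O) = -4 + 2*O*(O + 6/O) (C(O) = -4 + 2*(O*(O + 6/O)) = -4 + 2*O*(O + 6/O))
J(I, Y) = 28 (J(I, Y) = 4*(5 + 2) = 4*7 = 28)
M(f) = -1 + 4*f² (M(f) = 4*f² - 1 = -1 + 4*f²)
M(-1)*J(C(5), -7) = (-1 + 4*(-1)²)*28 = (-1 + 4*1)*28 = (-1 + 4)*28 = 3*28 = 84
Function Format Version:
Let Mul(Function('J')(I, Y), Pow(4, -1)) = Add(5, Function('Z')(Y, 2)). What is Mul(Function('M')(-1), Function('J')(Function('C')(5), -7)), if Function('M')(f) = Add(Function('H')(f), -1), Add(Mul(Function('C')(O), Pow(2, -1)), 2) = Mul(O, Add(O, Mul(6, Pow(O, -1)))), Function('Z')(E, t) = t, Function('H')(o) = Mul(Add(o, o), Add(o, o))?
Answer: 84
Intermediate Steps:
Function('H')(o) = Mul(4, Pow(o, 2)) (Function('H')(o) = Mul(Mul(2, o), Mul(2, o)) = Mul(4, Pow(o, 2)))
Function('C')(O) = Add(-4, Mul(2, O, Add(O, Mul(6, Pow(O, -1))))) (Function('C')(O) = Add(-4, Mul(2, Mul(O, Add(O, Mul(6, Pow(O, -1)))))) = Add(-4, Mul(2, O, Add(O, Mul(6, Pow(O, -1))))))
Function('J')(I, Y) = 28 (Function('J')(I, Y) = Mul(4, Add(5, 2)) = Mul(4, 7) = 28)
Function('M')(f) = Add(-1, Mul(4, Pow(f, 2))) (Function('M')(f) = Add(Mul(4, Pow(f, 2)), -1) = Add(-1, Mul(4, Pow(f, 2))))
Mul(Function('M')(-1), Function('J')(Function('C')(5), -7)) = Mul(Add(-1, Mul(4, Pow(-1, 2))), 28) = Mul(Add(-1, Mul(4, 1)), 28) = Mul(Add(-1, 4), 28) = Mul(3, 28) = 84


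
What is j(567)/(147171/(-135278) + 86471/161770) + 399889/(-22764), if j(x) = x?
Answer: -1465829813587643/1406516565588 ≈ -1042.2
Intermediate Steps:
j(567)/(147171/(-135278) + 86471/161770) + 399889/(-22764) = 567/(147171/(-135278) + 86471/161770) + 399889/(-22764) = 567/(147171*(-1/135278) + 86471*(1/161770)) + 399889*(-1/22764) = 567/(-147171/135278 + 12353/23110) - 57127/3252 = 567/(-432508169/781568645) - 57127/3252 = 567*(-781568645/432508169) - 57127/3252 = -443149421715/432508169 - 57127/3252 = -1465829813587643/1406516565588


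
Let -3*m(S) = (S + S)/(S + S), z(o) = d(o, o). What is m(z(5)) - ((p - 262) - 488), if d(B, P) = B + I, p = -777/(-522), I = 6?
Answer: 130183/174 ≈ 748.18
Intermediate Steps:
p = 259/174 (p = -777*(-1/522) = 259/174 ≈ 1.4885)
d(B, P) = 6 + B (d(B, P) = B + 6 = 6 + B)
z(o) = 6 + o
m(S) = -1/3 (m(S) = -(S + S)/(3*(S + S)) = -2*S/(3*(2*S)) = -2*S*1/(2*S)/3 = -1/3*1 = -1/3)
m(z(5)) - ((p - 262) - 488) = -1/3 - ((259/174 - 262) - 488) = -1/3 - (-45329/174 - 488) = -1/3 - 1*(-130241/174) = -1/3 + 130241/174 = 130183/174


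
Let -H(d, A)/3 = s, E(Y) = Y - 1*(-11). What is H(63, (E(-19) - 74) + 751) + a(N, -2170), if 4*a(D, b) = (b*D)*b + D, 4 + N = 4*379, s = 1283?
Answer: 1779960729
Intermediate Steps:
E(Y) = 11 + Y (E(Y) = Y + 11 = 11 + Y)
N = 1512 (N = -4 + 4*379 = -4 + 1516 = 1512)
H(d, A) = -3849 (H(d, A) = -3*1283 = -3849)
a(D, b) = D/4 + D*b²/4 (a(D, b) = ((b*D)*b + D)/4 = ((D*b)*b + D)/4 = (D*b² + D)/4 = (D + D*b²)/4 = D/4 + D*b²/4)
H(63, (E(-19) - 74) + 751) + a(N, -2170) = -3849 + (¼)*1512*(1 + (-2170)²) = -3849 + (¼)*1512*(1 + 4708900) = -3849 + (¼)*1512*4708901 = -3849 + 1779964578 = 1779960729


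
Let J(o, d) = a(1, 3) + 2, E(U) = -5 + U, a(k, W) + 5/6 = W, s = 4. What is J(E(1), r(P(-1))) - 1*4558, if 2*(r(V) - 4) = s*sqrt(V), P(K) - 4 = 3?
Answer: -27323/6 ≈ -4553.8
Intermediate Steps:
P(K) = 7 (P(K) = 4 + 3 = 7)
a(k, W) = -5/6 + W
r(V) = 4 + 2*sqrt(V) (r(V) = 4 + (4*sqrt(V))/2 = 4 + 2*sqrt(V))
J(o, d) = 25/6 (J(o, d) = (-5/6 + 3) + 2 = 13/6 + 2 = 25/6)
J(E(1), r(P(-1))) - 1*4558 = 25/6 - 1*4558 = 25/6 - 4558 = -27323/6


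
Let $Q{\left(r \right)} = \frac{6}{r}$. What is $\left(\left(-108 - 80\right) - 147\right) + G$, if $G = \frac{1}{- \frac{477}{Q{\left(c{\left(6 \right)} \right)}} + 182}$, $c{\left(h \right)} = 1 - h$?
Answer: $- \frac{388263}{1159} \approx -335.0$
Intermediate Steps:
$G = \frac{2}{1159}$ ($G = \frac{1}{- \frac{477}{6 \frac{1}{1 - 6}} + 182} = \frac{1}{- \frac{477}{6 \frac{1}{-5}} + 182} = \frac{1}{- \frac{477}{6 \left(- \frac{1}{5}\right)} + 182} = \frac{1}{- \frac{477}{- \frac{6}{5}} + 182} = \frac{1}{\left(-477\right) \left(- \frac{5}{6}\right) + 182} = \frac{1}{\frac{795}{2} + 182} = \frac{1}{\frac{1159}{2}} = \frac{2}{1159} \approx 0.0017256$)
$\left(\left(-108 - 80\right) - 147\right) + G = \left(\left(-108 - 80\right) - 147\right) + \frac{2}{1159} = \left(-188 - 147\right) + \frac{2}{1159} = -335 + \frac{2}{1159} = - \frac{388263}{1159}$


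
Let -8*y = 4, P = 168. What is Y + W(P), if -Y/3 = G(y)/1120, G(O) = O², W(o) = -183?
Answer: -819843/4480 ≈ -183.00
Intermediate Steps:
y = -½ (y = -⅛*4 = -½ ≈ -0.50000)
Y = -3/4480 (Y = -3*(-½)²/1120 = -3/(4*1120) = -3*1/4480 = -3/4480 ≈ -0.00066964)
Y + W(P) = -3/4480 - 183 = -819843/4480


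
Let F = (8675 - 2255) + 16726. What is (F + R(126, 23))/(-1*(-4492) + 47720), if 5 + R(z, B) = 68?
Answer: 23209/52212 ≈ 0.44451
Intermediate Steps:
R(z, B) = 63 (R(z, B) = -5 + 68 = 63)
F = 23146 (F = 6420 + 16726 = 23146)
(F + R(126, 23))/(-1*(-4492) + 47720) = (23146 + 63)/(-1*(-4492) + 47720) = 23209/(4492 + 47720) = 23209/52212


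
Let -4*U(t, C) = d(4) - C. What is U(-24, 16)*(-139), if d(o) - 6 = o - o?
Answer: -695/2 ≈ -347.50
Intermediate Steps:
d(o) = 6 (d(o) = 6 + (o - o) = 6 + 0 = 6)
U(t, C) = -3/2 + C/4 (U(t, C) = -(6 - C)/4 = -3/2 + C/4)
U(-24, 16)*(-139) = (-3/2 + (¼)*16)*(-139) = (-3/2 + 4)*(-139) = (5/2)*(-139) = -695/2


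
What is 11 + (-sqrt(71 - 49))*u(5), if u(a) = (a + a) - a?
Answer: 11 - 5*sqrt(22) ≈ -12.452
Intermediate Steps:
u(a) = a (u(a) = 2*a - a = a)
11 + (-sqrt(71 - 49))*u(5) = 11 - sqrt(71 - 49)*5 = 11 - sqrt(22)*5 = 11 - 5*sqrt(22)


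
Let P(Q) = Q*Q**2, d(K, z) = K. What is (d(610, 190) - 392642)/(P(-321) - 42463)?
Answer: 12251/1034957 ≈ 0.011837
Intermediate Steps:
P(Q) = Q**3
(d(610, 190) - 392642)/(P(-321) - 42463) = (610 - 392642)/((-321)**3 - 42463) = -392032/(-33076161 - 42463) = -392032/(-33118624) = -392032*(-1/33118624) = 12251/1034957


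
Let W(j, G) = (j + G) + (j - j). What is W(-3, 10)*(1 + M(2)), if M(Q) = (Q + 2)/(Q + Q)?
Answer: 14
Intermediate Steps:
M(Q) = (2 + Q)/(2*Q) (M(Q) = (2 + Q)/((2*Q)) = (2 + Q)*(1/(2*Q)) = (2 + Q)/(2*Q))
W(j, G) = G + j (W(j, G) = (G + j) + 0 = G + j)
W(-3, 10)*(1 + M(2)) = (10 - 3)*(1 + (½)*(2 + 2)/2) = 7*(1 + (½)*(½)*4) = 7*(1 + 1) = 7*2 = 14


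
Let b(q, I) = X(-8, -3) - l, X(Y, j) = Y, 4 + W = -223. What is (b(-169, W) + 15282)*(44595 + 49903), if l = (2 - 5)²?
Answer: 1442511970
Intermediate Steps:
W = -227 (W = -4 - 223 = -227)
l = 9 (l = (-3)² = 9)
b(q, I) = -17 (b(q, I) = -8 - 1*9 = -8 - 9 = -17)
(b(-169, W) + 15282)*(44595 + 49903) = (-17 + 15282)*(44595 + 49903) = 15265*94498 = 1442511970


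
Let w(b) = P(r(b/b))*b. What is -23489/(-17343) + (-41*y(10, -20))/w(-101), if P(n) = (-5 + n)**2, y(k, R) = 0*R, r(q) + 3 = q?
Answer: 23489/17343 ≈ 1.3544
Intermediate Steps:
r(q) = -3 + q
y(k, R) = 0
w(b) = 49*b (w(b) = (-5 + (-3 + b/b))**2*b = (-5 + (-3 + 1))**2*b = (-5 - 2)**2*b = (-7)**2*b = 49*b)
-23489/(-17343) + (-41*y(10, -20))/w(-101) = -23489/(-17343) + (-41*0)/((49*(-101))) = -23489*(-1/17343) + 0/(-4949) = 23489/17343 + 0*(-1/4949) = 23489/17343 + 0 = 23489/17343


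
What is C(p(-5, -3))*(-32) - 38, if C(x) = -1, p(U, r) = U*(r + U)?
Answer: -6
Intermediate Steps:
p(U, r) = U*(U + r)
C(p(-5, -3))*(-32) - 38 = -1*(-32) - 38 = 32 - 38 = -6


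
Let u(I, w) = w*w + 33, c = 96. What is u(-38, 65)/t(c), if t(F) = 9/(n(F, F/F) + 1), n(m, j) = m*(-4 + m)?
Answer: 37610914/9 ≈ 4.1790e+6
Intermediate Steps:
u(I, w) = 33 + w**2 (u(I, w) = w**2 + 33 = 33 + w**2)
t(F) = 9/(1 + F*(-4 + F)) (t(F) = 9/(F*(-4 + F) + 1) = 9/(1 + F*(-4 + F)))
u(-38, 65)/t(c) = (33 + 65**2)/((9/(1 + 96*(-4 + 96)))) = (33 + 4225)/((9/(1 + 96*92))) = 4258/((9/(1 + 8832))) = 4258/((9/8833)) = 4258/((9*(1/8833))) = 4258/(9/8833) = 4258*(8833/9) = 37610914/9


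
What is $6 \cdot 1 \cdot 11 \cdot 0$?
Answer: $0$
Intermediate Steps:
$6 \cdot 1 \cdot 11 \cdot 0 = 6 \cdot 11 \cdot 0 = 66 \cdot 0 = 0$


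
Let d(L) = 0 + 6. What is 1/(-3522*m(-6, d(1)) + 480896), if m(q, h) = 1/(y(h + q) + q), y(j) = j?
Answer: 1/481483 ≈ 2.0769e-6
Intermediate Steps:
d(L) = 6
m(q, h) = 1/(h + 2*q) (m(q, h) = 1/((h + q) + q) = 1/(h + 2*q))
1/(-3522*m(-6, d(1)) + 480896) = 1/(-3522/(6 + 2*(-6)) + 480896) = 1/(-3522/(6 - 12) + 480896) = 1/(-3522/(-6) + 480896) = 1/(-3522*(-⅙) + 480896) = 1/(587 + 480896) = 1/481483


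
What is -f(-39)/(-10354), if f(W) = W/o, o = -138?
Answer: 13/476284 ≈ 2.7295e-5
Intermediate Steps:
f(W) = -W/138 (f(W) = W/(-138) = W*(-1/138) = -W/138)
-f(-39)/(-10354) = -(-1)*(-39)/138/(-10354) = -1*13/46*(-1/10354) = -13/46*(-1/10354) = 13/476284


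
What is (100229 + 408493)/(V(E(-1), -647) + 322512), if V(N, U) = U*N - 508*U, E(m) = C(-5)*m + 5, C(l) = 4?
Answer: 169574/216847 ≈ 0.78200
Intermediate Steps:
E(m) = 5 + 4*m (E(m) = 4*m + 5 = 5 + 4*m)
V(N, U) = -508*U + N*U (V(N, U) = N*U - 508*U = -508*U + N*U)
(100229 + 408493)/(V(E(-1), -647) + 322512) = (100229 + 408493)/(-647*(-508 + (5 + 4*(-1))) + 322512) = 508722/(-647*(-508 + (5 - 4)) + 322512) = 508722/(-647*(-508 + 1) + 322512) = 508722/(-647*(-507) + 322512) = 508722/(328029 + 322512) = 508722/650541 = 508722*(1/650541) = 169574/216847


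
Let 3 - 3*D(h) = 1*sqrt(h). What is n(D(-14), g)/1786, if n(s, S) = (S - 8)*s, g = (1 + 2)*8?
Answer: 8/893 - 8*I*sqrt(14)/2679 ≈ 0.0089586 - 0.011173*I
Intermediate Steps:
D(h) = 1 - sqrt(h)/3
g = 24 (g = 3*8 = 24)
n(s, S) = s*(-8 + S) (n(s, S) = (-8 + S)*s = s*(-8 + S))
n(D(-14), g)/1786 = ((1 - I*sqrt(14)/3)*(-8 + 24))/1786 = ((1 - I*sqrt(14)/3)*16)*(1/1786) = (16 - 16*I*sqrt(14)/3)*(1/1786) = 8/893 - 8*I*sqrt(14)/2679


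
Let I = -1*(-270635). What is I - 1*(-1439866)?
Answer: 1710501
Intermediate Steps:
I = 270635
I - 1*(-1439866) = 270635 - 1*(-1439866) = 270635 + 1439866 = 1710501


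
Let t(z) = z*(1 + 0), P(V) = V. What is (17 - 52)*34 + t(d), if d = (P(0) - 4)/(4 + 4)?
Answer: -2381/2 ≈ -1190.5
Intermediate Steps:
d = -1/2 (d = (0 - 4)/(4 + 4) = -4/8 = -4*1/8 = -1/2 ≈ -0.50000)
t(z) = z (t(z) = z*1 = z)
(17 - 52)*34 + t(d) = (17 - 52)*34 - 1/2 = -35*34 - 1/2 = -1190 - 1/2 = -2381/2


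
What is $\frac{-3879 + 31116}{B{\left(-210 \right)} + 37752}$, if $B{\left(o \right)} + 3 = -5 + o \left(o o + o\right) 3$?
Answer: $- \frac{3891}{3944708} \approx -0.00098638$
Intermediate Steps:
$B{\left(o \right)} = -8 + o \left(3 o + 3 o^{2}\right)$ ($B{\left(o \right)} = -3 + \left(-5 + o \left(o o + o\right) 3\right) = -3 + \left(-5 + o \left(o^{2} + o\right) 3\right) = -3 + \left(-5 + o \left(o + o^{2}\right) 3\right) = -3 + \left(-5 + o \left(3 o + 3 o^{2}\right)\right) = -8 + o \left(3 o + 3 o^{2}\right)$)
$\frac{-3879 + 31116}{B{\left(-210 \right)} + 37752} = \frac{-3879 + 31116}{\left(-8 + 3 \left(-210\right)^{2} + 3 \left(-210\right)^{3}\right) + 37752} = \frac{27237}{\left(-8 + 3 \cdot 44100 + 3 \left(-9261000\right)\right) + 37752} = \frac{27237}{\left(-8 + 132300 - 27783000\right) + 37752} = \frac{27237}{-27650708 + 37752} = \frac{27237}{-27612956} = 27237 \left(- \frac{1}{27612956}\right) = - \frac{3891}{3944708}$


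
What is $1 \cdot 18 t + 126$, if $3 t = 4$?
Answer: $150$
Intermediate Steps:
$t = \frac{4}{3}$ ($t = \frac{1}{3} \cdot 4 = \frac{4}{3} \approx 1.3333$)
$1 \cdot 18 t + 126 = 1 \cdot 18 \cdot \frac{4}{3} + 126 = 1 \cdot 24 + 126 = 24 + 126 = 150$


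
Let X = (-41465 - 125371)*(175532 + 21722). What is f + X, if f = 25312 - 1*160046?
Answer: -32909203078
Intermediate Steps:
f = -134734 (f = 25312 - 160046 = -134734)
X = -32909068344 (X = -166836*197254 = -32909068344)
f + X = -134734 - 32909068344 = -32909203078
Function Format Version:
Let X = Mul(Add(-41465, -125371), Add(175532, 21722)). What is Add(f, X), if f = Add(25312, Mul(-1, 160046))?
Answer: -32909203078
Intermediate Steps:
f = -134734 (f = Add(25312, -160046) = -134734)
X = -32909068344 (X = Mul(-166836, 197254) = -32909068344)
Add(f, X) = Add(-134734, -32909068344) = -32909203078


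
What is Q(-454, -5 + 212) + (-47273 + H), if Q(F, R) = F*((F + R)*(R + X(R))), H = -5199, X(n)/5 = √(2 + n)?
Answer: 23160094 + 560690*√209 ≈ 3.1266e+7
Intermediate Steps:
X(n) = 5*√(2 + n)
Q(F, R) = F*(F + R)*(R + 5*√(2 + R)) (Q(F, R) = F*((F + R)*(R + 5*√(2 + R))) = F*(F + R)*(R + 5*√(2 + R)))
Q(-454, -5 + 212) + (-47273 + H) = -454*((-5 + 212)² - 454*(-5 + 212) + 5*(-454)*√(2 + (-5 + 212)) + 5*(-5 + 212)*√(2 + (-5 + 212))) + (-47273 - 5199) = -454*(207² - 454*207 + 5*(-454)*√(2 + 207) + 5*207*√(2 + 207)) - 52472 = -454*(42849 - 93978 + 5*(-454)*√209 + 5*207*√209) - 52472 = -454*(42849 - 93978 - 2270*√209 + 1035*√209) - 52472 = -454*(-51129 - 1235*√209) - 52472 = (23212566 + 560690*√209) - 52472 = 23160094 + 560690*√209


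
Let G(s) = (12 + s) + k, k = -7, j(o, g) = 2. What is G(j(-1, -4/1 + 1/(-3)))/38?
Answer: 7/38 ≈ 0.18421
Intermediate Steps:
G(s) = 5 + s (G(s) = (12 + s) - 7 = 5 + s)
G(j(-1, -4/1 + 1/(-3)))/38 = (5 + 2)/38 = 7*(1/38) = 7/38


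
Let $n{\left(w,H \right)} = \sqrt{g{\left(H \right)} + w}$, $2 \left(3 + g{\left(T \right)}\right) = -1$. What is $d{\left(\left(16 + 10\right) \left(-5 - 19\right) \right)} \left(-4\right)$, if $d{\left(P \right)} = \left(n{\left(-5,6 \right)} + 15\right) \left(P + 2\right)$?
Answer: $37320 + 1244 i \sqrt{34} \approx 37320.0 + 7253.7 i$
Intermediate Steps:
$g{\left(T \right)} = - \frac{7}{2}$ ($g{\left(T \right)} = -3 + \frac{1}{2} \left(-1\right) = -3 - \frac{1}{2} = - \frac{7}{2}$)
$n{\left(w,H \right)} = \sqrt{- \frac{7}{2} + w}$
$d{\left(P \right)} = \left(2 + P\right) \left(15 + \frac{i \sqrt{34}}{2}\right)$ ($d{\left(P \right)} = \left(\frac{\sqrt{-14 + 4 \left(-5\right)}}{2} + 15\right) \left(P + 2\right) = \left(\frac{\sqrt{-14 - 20}}{2} + 15\right) \left(2 + P\right) = \left(\frac{\sqrt{-34}}{2} + 15\right) \left(2 + P\right) = \left(\frac{i \sqrt{34}}{2} + 15\right) \left(2 + P\right) = \left(15 + \frac{i \sqrt{34}}{2}\right) \left(2 + P\right) = \left(2 + P\right) \left(15 + \frac{i \sqrt{34}}{2}\right)$)
$d{\left(\left(16 + 10\right) \left(-5 - 19\right) \right)} \left(-4\right) = \left(30 + 15 \left(16 + 10\right) \left(-5 - 19\right) + i \sqrt{34} + \frac{i \left(16 + 10\right) \left(-5 - 19\right) \sqrt{34}}{2}\right) \left(-4\right) = \left(30 + 15 \cdot 26 \left(-24\right) + i \sqrt{34} + \frac{i 26 \left(-24\right) \sqrt{34}}{2}\right) \left(-4\right) = \left(30 + 15 \left(-624\right) + i \sqrt{34} + \frac{1}{2} i \left(-624\right) \sqrt{34}\right) \left(-4\right) = \left(30 - 9360 + i \sqrt{34} - 312 i \sqrt{34}\right) \left(-4\right) = \left(-9330 - 311 i \sqrt{34}\right) \left(-4\right) = 37320 + 1244 i \sqrt{34}$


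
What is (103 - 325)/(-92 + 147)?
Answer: -222/55 ≈ -4.0364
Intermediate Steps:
(103 - 325)/(-92 + 147) = -222/55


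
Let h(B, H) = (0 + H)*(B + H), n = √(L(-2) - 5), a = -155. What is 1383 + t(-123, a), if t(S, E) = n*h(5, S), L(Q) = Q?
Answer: 1383 + 14514*I*√7 ≈ 1383.0 + 38400.0*I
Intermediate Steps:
n = I*√7 (n = √(-2 - 5) = √(-7) = I*√7 ≈ 2.6458*I)
h(B, H) = H*(B + H)
t(S, E) = I*S*√7*(5 + S) (t(S, E) = (I*√7)*(S*(5 + S)) = I*S*√7*(5 + S))
1383 + t(-123, a) = 1383 + I*(-123)*√7*(5 - 123) = 1383 + I*(-123)*√7*(-118) = 1383 + 14514*I*√7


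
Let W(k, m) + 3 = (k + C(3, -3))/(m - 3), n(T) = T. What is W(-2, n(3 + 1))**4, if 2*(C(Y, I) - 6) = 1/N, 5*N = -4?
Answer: 81/4096 ≈ 0.019775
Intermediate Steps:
N = -4/5 (N = (1/5)*(-4) = -4/5 ≈ -0.80000)
C(Y, I) = 43/8 (C(Y, I) = 6 + 1/(2*(-4/5)) = 6 + (1/2)*(-5/4) = 6 - 5/8 = 43/8)
W(k, m) = -3 + (43/8 + k)/(-3 + m) (W(k, m) = -3 + (k + 43/8)/(m - 3) = -3 + (43/8 + k)/(-3 + m))
W(-2, n(3 + 1))**4 = ((115/8 - 2 - 3*(3 + 1))/(-3 + (3 + 1)))**4 = ((115/8 - 2 - 3*4)/(-3 + 4))**4 = ((115/8 - 2 - 12)/1)**4 = (1*(3/8))**4 = (3/8)**4 = 81/4096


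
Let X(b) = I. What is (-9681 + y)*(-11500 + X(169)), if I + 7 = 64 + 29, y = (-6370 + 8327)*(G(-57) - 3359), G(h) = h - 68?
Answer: 77933296766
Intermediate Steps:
G(h) = -68 + h
y = -6818188 (y = (-6370 + 8327)*((-68 - 57) - 3359) = 1957*(-125 - 3359) = 1957*(-3484) = -6818188)
I = 86 (I = -7 + (64 + 29) = -7 + 93 = 86)
X(b) = 86
(-9681 + y)*(-11500 + X(169)) = (-9681 - 6818188)*(-11500 + 86) = -6827869*(-11414) = 77933296766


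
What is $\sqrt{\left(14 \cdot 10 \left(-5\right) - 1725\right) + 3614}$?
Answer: $\sqrt{1189} \approx 34.482$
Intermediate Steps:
$\sqrt{\left(14 \cdot 10 \left(-5\right) - 1725\right) + 3614} = \sqrt{\left(140 \left(-5\right) - 1725\right) + 3614} = \sqrt{\left(-700 - 1725\right) + 3614} = \sqrt{-2425 + 3614} = \sqrt{1189}$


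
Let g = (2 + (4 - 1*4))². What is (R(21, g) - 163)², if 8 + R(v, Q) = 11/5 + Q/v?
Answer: 313431616/11025 ≈ 28429.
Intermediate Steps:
g = 4 (g = (2 + (4 - 4))² = (2 + 0)² = 2² = 4)
R(v, Q) = -29/5 + Q/v (R(v, Q) = -8 + (11/5 + Q/v) = -29/5 + Q/v)
(R(21, g) - 163)² = ((-29/5 + 4/21) - 163)² = (-589/105 - 163)² = (-17704/105)² = 313431616/11025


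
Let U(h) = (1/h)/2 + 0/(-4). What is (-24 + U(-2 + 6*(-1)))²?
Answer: 148225/256 ≈ 579.00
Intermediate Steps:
U(h) = 1/(2*h) (U(h) = (½)/h + 0*(-¼) = 1/(2*h) + 0 = 1/(2*h))
(-24 + U(-2 + 6*(-1)))² = (-24 + 1/(2*(-2 + 6*(-1))))² = (-24 + 1/(2*(-2 - 6)))² = (-24 + (½)/(-8))² = (-24 + (½)*(-⅛))² = (-24 - 1/16)² = (-385/16)² = 148225/256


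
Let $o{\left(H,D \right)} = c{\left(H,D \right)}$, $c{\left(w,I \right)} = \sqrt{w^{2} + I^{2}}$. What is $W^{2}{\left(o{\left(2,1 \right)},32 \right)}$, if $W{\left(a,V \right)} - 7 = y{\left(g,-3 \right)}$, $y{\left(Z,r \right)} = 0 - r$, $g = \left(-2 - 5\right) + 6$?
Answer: $100$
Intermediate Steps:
$c{\left(w,I \right)} = \sqrt{I^{2} + w^{2}}$
$o{\left(H,D \right)} = \sqrt{D^{2} + H^{2}}$
$g = -1$ ($g = -7 + 6 = -1$)
$y{\left(Z,r \right)} = - r$
$W{\left(a,V \right)} = 10$ ($W{\left(a,V \right)} = 7 - -3 = 7 + 3 = 10$)
$W^{2}{\left(o{\left(2,1 \right)},32 \right)} = 10^{2} = 100$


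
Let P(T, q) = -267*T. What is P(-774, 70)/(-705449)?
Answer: -206658/705449 ≈ -0.29295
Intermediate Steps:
P(-774, 70)/(-705449) = -267*(-774)/(-705449) = 206658*(-1/705449) = -206658/705449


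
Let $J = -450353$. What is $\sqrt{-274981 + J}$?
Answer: $i \sqrt{725334} \approx 851.67 i$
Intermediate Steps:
$\sqrt{-274981 + J} = \sqrt{-274981 - 450353} = \sqrt{-725334} = i \sqrt{725334}$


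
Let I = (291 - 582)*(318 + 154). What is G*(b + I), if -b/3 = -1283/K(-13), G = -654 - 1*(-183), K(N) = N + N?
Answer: 1683825471/26 ≈ 6.4762e+7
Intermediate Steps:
K(N) = 2*N
I = -137352 (I = -291*472 = -137352)
G = -471 (G = -654 + 183 = -471)
b = -3849/26 (b = -(-3849)/(2*(-13)) = -(-3849)/(-26) = -(-3849)*(-1)/26 = -3*1283/26 = -3849/26 ≈ -148.04)
G*(b + I) = -471*(-3849/26 - 137352) = -471*(-3575001/26) = 1683825471/26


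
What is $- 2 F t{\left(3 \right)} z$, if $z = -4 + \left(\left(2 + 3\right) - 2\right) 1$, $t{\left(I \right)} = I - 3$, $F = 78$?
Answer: $0$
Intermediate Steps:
$t{\left(I \right)} = -3 + I$
$z = -1$ ($z = -4 + \left(5 - 2\right) 1 = -4 + 3 \cdot 1 = -4 + 3 = -1$)
$- 2 F t{\left(3 \right)} z = \left(-2\right) 78 \left(-3 + 3\right) \left(-1\right) = - 156 \cdot 0 \left(-1\right) = \left(-156\right) 0 = 0$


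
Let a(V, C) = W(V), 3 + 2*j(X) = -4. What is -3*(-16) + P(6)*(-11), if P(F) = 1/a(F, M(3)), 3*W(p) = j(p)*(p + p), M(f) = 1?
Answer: 683/14 ≈ 48.786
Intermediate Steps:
j(X) = -7/2 (j(X) = -3/2 + (½)*(-4) = -3/2 - 2 = -7/2)
W(p) = -7*p/3 (W(p) = (-7*(p + p)/2)/3 = (-7*p)/3 = -7*p/3)
a(V, C) = -7*V/3
P(F) = -3/(7*F) (P(F) = 1/(-7*F/3) = -3/(7*F))
-3*(-16) + P(6)*(-11) = -3*(-16) - 3/7/6*(-11) = 48 - 3/7*⅙*(-11) = 48 - 1/14*(-11) = 48 + 11/14 = 683/14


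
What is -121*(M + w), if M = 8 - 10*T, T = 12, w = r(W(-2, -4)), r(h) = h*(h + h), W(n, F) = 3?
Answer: 11374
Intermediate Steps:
r(h) = 2*h² (r(h) = h*(2*h) = 2*h²)
w = 18 (w = 2*3² = 2*9 = 18)
M = -112 (M = 8 - 10*12 = 8 - 120 = -112)
-121*(M + w) = -121*(-112 + 18) = -121*(-94) = 11374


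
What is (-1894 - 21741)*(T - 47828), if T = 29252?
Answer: 439043760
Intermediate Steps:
(-1894 - 21741)*(T - 47828) = (-1894 - 21741)*(29252 - 47828) = -23635*(-18576) = 439043760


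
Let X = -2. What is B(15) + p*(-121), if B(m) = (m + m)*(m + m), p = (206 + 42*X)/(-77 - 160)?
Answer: 228062/237 ≈ 962.29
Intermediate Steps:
p = -122/237 (p = (206 + 42*(-2))/(-77 - 160) = (206 - 84)/(-237) = 122*(-1/237) = -122/237 ≈ -0.51477)
B(m) = 4*m² (B(m) = (2*m)*(2*m) = 4*m²)
B(15) + p*(-121) = 4*15² - 122/237*(-121) = 4*225 + 14762/237 = 900 + 14762/237 = 228062/237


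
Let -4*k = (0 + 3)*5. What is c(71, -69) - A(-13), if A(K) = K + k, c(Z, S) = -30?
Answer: -53/4 ≈ -13.250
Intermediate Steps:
k = -15/4 (k = -(0 + 3)*5/4 = -3*5/4 = -¼*15 = -15/4 ≈ -3.7500)
A(K) = -15/4 + K (A(K) = K - 15/4 = -15/4 + K)
c(71, -69) - A(-13) = -30 - (-15/4 - 13) = -30 - 1*(-67/4) = -30 + 67/4 = -53/4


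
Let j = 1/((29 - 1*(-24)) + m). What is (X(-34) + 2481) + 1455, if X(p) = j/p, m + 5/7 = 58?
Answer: 103312121/26248 ≈ 3936.0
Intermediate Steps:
m = 401/7 (m = -5/7 + 58 = 401/7 ≈ 57.286)
j = 7/772 (j = 1/((29 - 1*(-24)) + 401/7) = 1/((29 + 24) + 401/7) = 1/(53 + 401/7) = 1/(772/7) = 7/772 ≈ 0.0090674)
X(p) = 7/(772*p)
(X(-34) + 2481) + 1455 = ((7/772)/(-34) + 2481) + 1455 = ((7/772)*(-1/34) + 2481) + 1455 = (-7/26248 + 2481) + 1455 = 65121281/26248 + 1455 = 103312121/26248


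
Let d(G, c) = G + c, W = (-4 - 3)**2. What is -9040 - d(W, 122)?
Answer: -9211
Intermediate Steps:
W = 49 (W = (-7)**2 = 49)
-9040 - d(W, 122) = -9040 - (49 + 122) = -9040 - 1*171 = -9040 - 171 = -9211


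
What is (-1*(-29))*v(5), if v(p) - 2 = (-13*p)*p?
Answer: -9367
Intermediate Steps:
v(p) = 2 - 13*p² (v(p) = 2 + (-13*p)*p = 2 - 13*p²)
(-1*(-29))*v(5) = (-1*(-29))*(2 - 13*5²) = 29*(2 - 13*25) = 29*(2 - 325) = 29*(-323) = -9367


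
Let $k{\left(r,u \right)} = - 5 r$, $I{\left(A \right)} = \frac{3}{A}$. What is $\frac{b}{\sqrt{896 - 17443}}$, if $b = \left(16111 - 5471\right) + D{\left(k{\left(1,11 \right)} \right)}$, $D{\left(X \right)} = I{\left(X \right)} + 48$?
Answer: $- \frac{53437 i \sqrt{16547}}{82735} \approx - 83.083 i$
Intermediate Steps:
$D{\left(X \right)} = 48 + \frac{3}{X}$ ($D{\left(X \right)} = \frac{3}{X} + 48 = 48 + \frac{3}{X}$)
$b = \frac{53437}{5}$ ($b = \left(16111 - 5471\right) + \left(48 + \frac{3}{\left(-5\right) 1}\right) = \left(16111 - 5471\right) + \left(48 + \frac{3}{-5}\right) = \left(16111 - 5471\right) + \left(48 + 3 \left(- \frac{1}{5}\right)\right) = 10640 + \left(48 - \frac{3}{5}\right) = 10640 + \frac{237}{5} = \frac{53437}{5} \approx 10687.0$)
$\frac{b}{\sqrt{896 - 17443}} = \frac{53437}{5 \sqrt{896 - 17443}} = \frac{53437}{5 \sqrt{-16547}} = \frac{53437}{5 i \sqrt{16547}} = \frac{53437 \left(- \frac{i \sqrt{16547}}{16547}\right)}{5} = - \frac{53437 i \sqrt{16547}}{82735}$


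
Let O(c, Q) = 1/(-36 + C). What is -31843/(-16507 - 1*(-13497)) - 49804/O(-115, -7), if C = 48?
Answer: -256984091/430 ≈ -5.9764e+5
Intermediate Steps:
O(c, Q) = 1/12 (O(c, Q) = 1/(-36 + 48) = 1/12)
-31843/(-16507 - 1*(-13497)) - 49804/O(-115, -7) = -31843/(-16507 - 1*(-13497)) - 49804/1/12 = -31843/(-16507 + 13497) - 49804*12 = -31843/(-3010) - 597648 = -31843*(-1/3010) - 597648 = 4549/430 - 597648 = -256984091/430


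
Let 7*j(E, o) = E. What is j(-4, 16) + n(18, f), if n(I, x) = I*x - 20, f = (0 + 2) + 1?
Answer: 234/7 ≈ 33.429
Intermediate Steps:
j(E, o) = E/7
f = 3 (f = 2 + 1 = 3)
n(I, x) = -20 + I*x
j(-4, 16) + n(18, f) = (⅐)*(-4) + (-20 + 18*3) = -4/7 + (-20 + 54) = -4/7 + 34 = 234/7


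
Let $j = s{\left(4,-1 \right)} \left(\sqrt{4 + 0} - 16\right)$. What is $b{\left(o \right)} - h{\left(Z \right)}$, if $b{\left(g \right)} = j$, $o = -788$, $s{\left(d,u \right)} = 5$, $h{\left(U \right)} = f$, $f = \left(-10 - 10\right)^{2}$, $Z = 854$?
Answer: $-470$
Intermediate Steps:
$f = 400$ ($f = \left(-20\right)^{2} = 400$)
$h{\left(U \right)} = 400$
$j = -70$ ($j = 5 \left(\sqrt{4 + 0} - 16\right) = 5 \left(\sqrt{4} - 16\right) = 5 \left(2 - 16\right) = 5 \left(-14\right) = -70$)
$b{\left(g \right)} = -70$
$b{\left(o \right)} - h{\left(Z \right)} = -70 - 400 = -470$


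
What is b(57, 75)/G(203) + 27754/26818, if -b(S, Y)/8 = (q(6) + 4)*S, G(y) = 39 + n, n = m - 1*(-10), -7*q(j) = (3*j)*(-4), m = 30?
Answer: -603776419/7415177 ≈ -81.424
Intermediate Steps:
q(j) = 12*j/7 (q(j) = -3*j*(-4)/7 = -(-12)*j/7 = 12*j/7)
n = 40 (n = 30 - 1*(-10) = 30 + 10 = 40)
G(y) = 79 (G(y) = 39 + 40 = 79)
b(S, Y) = -800*S/7 (b(S, Y) = -8*((12/7)*6 + 4)*S = -8*(72/7 + 4)*S = -800*S/7)
b(57, 75)/G(203) + 27754/26818 = -800/7*57/79 + 27754/26818 = -45600/7*1/79 + 27754*(1/26818) = -45600/553 + 13877/13409 = -603776419/7415177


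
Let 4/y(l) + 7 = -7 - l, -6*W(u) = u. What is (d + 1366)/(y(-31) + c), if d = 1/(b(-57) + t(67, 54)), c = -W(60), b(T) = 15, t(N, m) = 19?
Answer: 46445/348 ≈ 133.46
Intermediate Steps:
W(u) = -u/6
y(l) = 4/(-14 - l) (y(l) = 4/(-7 + (-7 - l)) = 4/(-14 - l))
c = 10 (c = -(-1)*60/6 = -1*(-10) = 10)
d = 1/34 (d = 1/(15 + 19) = 1/34 ≈ 0.029412)
(d + 1366)/(y(-31) + c) = (1/34 + 1366)/(-4/(14 - 31) + 10) = 46445/(34*(-4/(-17) + 10)) = 46445/(34*(-4*(-1/17) + 10)) = 46445/(34*(4/17 + 10)) = 46445/(34*(174/17)) = (46445/34)*(17/174) = 46445/348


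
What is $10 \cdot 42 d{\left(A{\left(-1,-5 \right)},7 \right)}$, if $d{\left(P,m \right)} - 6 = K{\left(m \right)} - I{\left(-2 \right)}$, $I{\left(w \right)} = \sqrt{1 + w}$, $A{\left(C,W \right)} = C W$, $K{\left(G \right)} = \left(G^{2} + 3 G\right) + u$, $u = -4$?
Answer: $30240 - 420 i \approx 30240.0 - 420.0 i$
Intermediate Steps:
$K{\left(G \right)} = -4 + G^{2} + 3 G$ ($K{\left(G \right)} = \left(G^{2} + 3 G\right) - 4 = -4 + G^{2} + 3 G$)
$d{\left(P,m \right)} = 2 + m^{2} - i + 3 m$ ($d{\left(P,m \right)} = 6 - \left(4 + \sqrt{1 - 2} - m^{2} - 3 m\right) = 6 - \left(4 + \sqrt{-1} - m^{2} - 3 m\right) = 6 - \left(4 + i - m^{2} - 3 m\right) = 6 + \left(-4 + m^{2} - i + 3 m\right) = 2 + m^{2} - i + 3 m$)
$10 \cdot 42 d{\left(A{\left(-1,-5 \right)},7 \right)} = 10 \cdot 42 \left(2 + 7^{2} - i + 3 \cdot 7\right) = 420 \left(2 + 49 - i + 21\right) = 420 \left(72 - i\right) = 30240 - 420 i$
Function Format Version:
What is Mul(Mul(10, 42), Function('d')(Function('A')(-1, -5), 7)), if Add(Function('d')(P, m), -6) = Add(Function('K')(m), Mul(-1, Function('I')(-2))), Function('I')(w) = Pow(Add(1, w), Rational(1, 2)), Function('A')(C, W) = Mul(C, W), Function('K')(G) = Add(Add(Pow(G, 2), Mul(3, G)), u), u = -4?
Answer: Add(30240, Mul(-420, I)) ≈ Add(30240., Mul(-420.00, I))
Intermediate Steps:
Function('K')(G) = Add(-4, Pow(G, 2), Mul(3, G)) (Function('K')(G) = Add(Add(Pow(G, 2), Mul(3, G)), -4) = Add(-4, Pow(G, 2), Mul(3, G)))
Function('d')(P, m) = Add(2, Pow(m, 2), Mul(-1, I), Mul(3, m)) (Function('d')(P, m) = Add(6, Add(Add(-4, Pow(m, 2), Mul(3, m)), Mul(-1, Pow(Add(1, -2), Rational(1, 2))))) = Add(6, Add(Add(-4, Pow(m, 2), Mul(3, m)), Mul(-1, Pow(-1, Rational(1, 2))))) = Add(6, Add(Add(-4, Pow(m, 2), Mul(3, m)), Mul(-1, I))) = Add(6, Add(-4, Pow(m, 2), Mul(-1, I), Mul(3, m))) = Add(2, Pow(m, 2), Mul(-1, I), Mul(3, m)))
Mul(Mul(10, 42), Function('d')(Function('A')(-1, -5), 7)) = Mul(Mul(10, 42), Add(2, Pow(7, 2), Mul(-1, I), Mul(3, 7))) = Mul(420, Add(2, 49, Mul(-1, I), 21)) = Mul(420, Add(72, Mul(-1, I))) = Add(30240, Mul(-420, I))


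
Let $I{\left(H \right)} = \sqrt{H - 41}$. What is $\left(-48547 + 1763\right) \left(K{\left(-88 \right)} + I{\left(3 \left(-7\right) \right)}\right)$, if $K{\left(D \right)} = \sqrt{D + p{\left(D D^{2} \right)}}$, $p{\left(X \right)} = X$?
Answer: $46784 i \left(- \sqrt{62} - 2 \sqrt{170390}\right) \approx - 3.8992 \cdot 10^{7} i$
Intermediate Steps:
$I{\left(H \right)} = \sqrt{-41 + H}$
$K{\left(D \right)} = \sqrt{D + D^{3}}$ ($K{\left(D \right)} = \sqrt{D + D D^{2}} = \sqrt{D + D^{3}}$)
$\left(-48547 + 1763\right) \left(K{\left(-88 \right)} + I{\left(3 \left(-7\right) \right)}\right) = \left(-48547 + 1763\right) \left(\sqrt{-88 + \left(-88\right)^{3}} + \sqrt{-41 + 3 \left(-7\right)}\right) = - 46784 \left(\sqrt{-88 - 681472} + \sqrt{-41 - 21}\right) = - 46784 \left(\sqrt{-681560} + \sqrt{-62}\right) = - 46784 \left(2 i \sqrt{170390} + i \sqrt{62}\right) = - 46784 \left(i \sqrt{62} + 2 i \sqrt{170390}\right) = - 93568 i \sqrt{170390} - 46784 i \sqrt{62}$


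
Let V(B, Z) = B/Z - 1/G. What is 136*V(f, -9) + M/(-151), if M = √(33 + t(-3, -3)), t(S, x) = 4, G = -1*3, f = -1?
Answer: 544/9 - √37/151 ≈ 60.404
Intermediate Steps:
G = -3
V(B, Z) = ⅓ + B/Z (V(B, Z) = B/Z - 1/(-3) = B/Z - 1*(-⅓) = B/Z + ⅓ = ⅓ + B/Z)
M = √37 (M = √(33 + 4) = √37 ≈ 6.0828)
136*V(f, -9) + M/(-151) = 136*((-1 + (⅓)*(-9))/(-9)) + √37/(-151) = 136*(-(-1 - 3)/9) + √37*(-1/151) = 136*(-⅑*(-4)) - √37/151 = 136*(4/9) - √37/151 = 544/9 - √37/151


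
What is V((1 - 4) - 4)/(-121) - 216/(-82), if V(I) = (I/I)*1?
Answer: 13027/4961 ≈ 2.6259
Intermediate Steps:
V(I) = 1 (V(I) = 1*1 = 1)
V((1 - 4) - 4)/(-121) - 216/(-82) = 1/(-121) - 216/(-82) = 1*(-1/121) - 216*(-1/82) = -1/121 + 108/41 = 13027/4961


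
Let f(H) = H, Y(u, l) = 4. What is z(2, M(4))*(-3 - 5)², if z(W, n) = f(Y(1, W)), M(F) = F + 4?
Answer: 256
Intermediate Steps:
M(F) = 4 + F
z(W, n) = 4
z(2, M(4))*(-3 - 5)² = 4*(-3 - 5)² = 4*(-8)² = 4*64 = 256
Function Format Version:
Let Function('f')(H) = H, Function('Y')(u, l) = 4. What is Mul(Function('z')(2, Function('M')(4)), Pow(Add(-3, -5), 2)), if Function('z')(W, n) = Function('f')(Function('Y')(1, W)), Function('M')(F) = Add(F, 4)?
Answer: 256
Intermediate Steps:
Function('M')(F) = Add(4, F)
Function('z')(W, n) = 4
Mul(Function('z')(2, Function('M')(4)), Pow(Add(-3, -5), 2)) = Mul(4, Pow(Add(-3, -5), 2)) = Mul(4, Pow(-8, 2)) = Mul(4, 64) = 256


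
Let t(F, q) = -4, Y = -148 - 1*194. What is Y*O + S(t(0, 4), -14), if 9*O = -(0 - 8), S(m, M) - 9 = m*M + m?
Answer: -243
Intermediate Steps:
Y = -342 (Y = -148 - 194 = -342)
S(m, M) = 9 + m + M*m (S(m, M) = 9 + (m*M + m) = 9 + (M*m + m) = 9 + (m + M*m) = 9 + m + M*m)
O = 8/9 (O = (-(0 - 8))/9 = (-1*(-8))/9 = (⅑)*8 = 8/9 ≈ 0.88889)
Y*O + S(t(0, 4), -14) = -342*8/9 + (9 - 4 - 14*(-4)) = -304 + (9 - 4 + 56) = -304 + 61 = -243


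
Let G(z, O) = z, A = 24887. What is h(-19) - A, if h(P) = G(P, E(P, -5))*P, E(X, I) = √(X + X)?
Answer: -24526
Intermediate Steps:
E(X, I) = √2*√X (E(X, I) = √(2*X) = √2*√X)
h(P) = P² (h(P) = P*P = P²)
h(-19) - A = (-19)² - 1*24887 = 361 - 24887 = -24526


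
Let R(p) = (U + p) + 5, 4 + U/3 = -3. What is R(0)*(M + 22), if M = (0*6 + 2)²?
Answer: -416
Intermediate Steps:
U = -21 (U = -12 + 3*(-3) = -12 - 9 = -21)
R(p) = -16 + p (R(p) = (-21 + p) + 5 = -16 + p)
M = 4 (M = (0 + 2)² = 2² = 4)
R(0)*(M + 22) = (-16 + 0)*(4 + 22) = -16*26 = -416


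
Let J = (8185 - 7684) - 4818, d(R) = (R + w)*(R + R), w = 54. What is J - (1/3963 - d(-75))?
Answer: -4624822/3963 ≈ -1167.0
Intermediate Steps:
d(R) = 2*R*(54 + R) (d(R) = (R + 54)*(R + R) = (54 + R)*(2*R) = 2*R*(54 + R))
J = -4317 (J = 501 - 4818 = -4317)
J - (1/3963 - d(-75)) = -4317 - (1/3963 - 2*(-75)*(54 - 75)) = -4317 - (1/3963 - 2*(-75)*(-21)) = -4317 - (1/3963 - 1*3150) = -4317 - (1/3963 - 3150) = -4317 - 1*(-12483449/3963) = -4317 + 12483449/3963 = -4624822/3963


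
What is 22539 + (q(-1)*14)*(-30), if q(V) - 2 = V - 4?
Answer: 23799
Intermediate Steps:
q(V) = -2 + V (q(V) = 2 + (V - 4) = 2 + (-4 + V) = -2 + V)
22539 + (q(-1)*14)*(-30) = 22539 + ((-2 - 1)*14)*(-30) = 22539 - 3*14*(-30) = 22539 - 42*(-30) = 22539 + 1260 = 23799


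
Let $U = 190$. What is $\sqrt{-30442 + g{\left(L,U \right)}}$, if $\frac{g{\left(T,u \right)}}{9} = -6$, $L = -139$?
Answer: $4 i \sqrt{1906} \approx 174.63 i$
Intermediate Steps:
$g{\left(T,u \right)} = -54$ ($g{\left(T,u \right)} = 9 \left(-6\right) = -54$)
$\sqrt{-30442 + g{\left(L,U \right)}} = \sqrt{-30442 - 54} = \sqrt{-30496} = 4 i \sqrt{1906}$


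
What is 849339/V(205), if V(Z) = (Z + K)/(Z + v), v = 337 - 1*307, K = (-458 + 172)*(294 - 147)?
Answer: -199594665/41837 ≈ -4770.8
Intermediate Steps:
K = -42042 (K = -286*147 = -42042)
v = 30 (v = 337 - 307 = 30)
V(Z) = (-42042 + Z)/(30 + Z) (V(Z) = (Z - 42042)/(Z + 30) = (-42042 + Z)/(30 + Z))
849339/V(205) = 849339/(((-42042 + 205)/(30 + 205))) = 849339/((-41837/235)) = 849339/(((1/235)*(-41837))) = 849339/(-41837/235) = 849339*(-235/41837) = -199594665/41837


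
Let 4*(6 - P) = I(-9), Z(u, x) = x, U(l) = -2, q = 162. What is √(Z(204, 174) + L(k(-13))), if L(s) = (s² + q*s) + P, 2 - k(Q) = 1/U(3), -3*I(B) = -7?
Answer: 2*√1329/3 ≈ 24.304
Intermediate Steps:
I(B) = 7/3 (I(B) = -⅓*(-7) = 7/3)
P = 65/12 (P = 6 - ¼*7/3 = 6 - 7/12 = 65/12 ≈ 5.4167)
k(Q) = 5/2 (k(Q) = 2 - 1/(-2) = 2 - 1*(-½) = 2 + ½ = 5/2)
L(s) = 65/12 + s² + 162*s (L(s) = (s² + 162*s) + 65/12 = 65/12 + s² + 162*s)
√(Z(204, 174) + L(k(-13))) = √(174 + (65/12 + (5/2)² + 162*(5/2))) = √(174 + (65/12 + 25/4 + 405)) = √(174 + 1250/3) = √(1772/3) = 2*√1329/3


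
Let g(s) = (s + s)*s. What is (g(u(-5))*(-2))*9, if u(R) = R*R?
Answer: -22500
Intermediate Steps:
u(R) = R²
g(s) = 2*s² (g(s) = (2*s)*s = 2*s²)
(g(u(-5))*(-2))*9 = ((2*((-5)²)²)*(-2))*9 = ((2*25²)*(-2))*9 = ((2*625)*(-2))*9 = (1250*(-2))*9 = -2500*9 = -22500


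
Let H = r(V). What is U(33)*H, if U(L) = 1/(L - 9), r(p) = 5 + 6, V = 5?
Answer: 11/24 ≈ 0.45833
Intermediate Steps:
r(p) = 11
H = 11
U(L) = 1/(-9 + L)
U(33)*H = 11/(-9 + 33) = 11/24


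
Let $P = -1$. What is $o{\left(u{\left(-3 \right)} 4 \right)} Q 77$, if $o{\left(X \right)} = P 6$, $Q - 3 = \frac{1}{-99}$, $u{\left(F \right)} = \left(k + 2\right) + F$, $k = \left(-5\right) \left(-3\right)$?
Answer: $- \frac{4144}{3} \approx -1381.3$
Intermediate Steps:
$k = 15$
$u{\left(F \right)} = 17 + F$ ($u{\left(F \right)} = \left(15 + 2\right) + F = 17 + F$)
$Q = \frac{296}{99}$ ($Q = 3 + \frac{1}{-99} = 3 - \frac{1}{99} = \frac{296}{99} \approx 2.9899$)
$o{\left(X \right)} = -6$ ($o{\left(X \right)} = \left(-1\right) 6 = -6$)
$o{\left(u{\left(-3 \right)} 4 \right)} Q 77 = \left(-6\right) \frac{296}{99} \cdot 77 = \left(- \frac{592}{33}\right) 77 = - \frac{4144}{3}$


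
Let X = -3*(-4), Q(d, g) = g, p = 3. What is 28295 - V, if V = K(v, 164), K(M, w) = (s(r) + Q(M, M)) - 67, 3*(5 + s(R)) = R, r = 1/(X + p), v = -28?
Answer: 1277774/45 ≈ 28395.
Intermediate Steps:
X = 12
r = 1/15 (r = 1/(12 + 3) = 1/15 ≈ 0.066667)
s(R) = -5 + R/3
K(M, w) = -3239/45 + M (K(M, w) = ((-5 + (1/3)*(1/15)) + M) - 67 = ((-5 + 1/45) + M) - 67 = (-224/45 + M) - 67 = -3239/45 + M)
V = -4499/45 (V = -3239/45 - 28 = -4499/45 ≈ -99.978)
28295 - V = 28295 - 1*(-4499/45) = 28295 + 4499/45 = 1277774/45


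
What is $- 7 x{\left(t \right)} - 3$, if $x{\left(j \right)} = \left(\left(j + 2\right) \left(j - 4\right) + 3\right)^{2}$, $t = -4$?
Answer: $-2530$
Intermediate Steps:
$x{\left(j \right)} = \left(3 + \left(-4 + j\right) \left(2 + j\right)\right)^{2}$ ($x{\left(j \right)} = \left(\left(2 + j\right) \left(-4 + j\right) + 3\right)^{2} = \left(\left(-4 + j\right) \left(2 + j\right) + 3\right)^{2} = \left(3 + \left(-4 + j\right) \left(2 + j\right)\right)^{2}$)
$- 7 x{\left(t \right)} - 3 = - 7 \left(5 - \left(-4\right)^{2} + 2 \left(-4\right)\right)^{2} - 3 = - 7 \left(5 - 16 - 8\right)^{2} - 3 = - 7 \left(-19\right)^{2} - 3 = \left(-7\right) 361 - 3 = -2527 - 3 = -2530$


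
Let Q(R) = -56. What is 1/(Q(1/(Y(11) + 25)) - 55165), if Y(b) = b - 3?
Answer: -1/55221 ≈ -1.8109e-5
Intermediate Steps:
Y(b) = -3 + b
1/(Q(1/(Y(11) + 25)) - 55165) = 1/(-56 - 55165) = 1/(-55221) = -1/55221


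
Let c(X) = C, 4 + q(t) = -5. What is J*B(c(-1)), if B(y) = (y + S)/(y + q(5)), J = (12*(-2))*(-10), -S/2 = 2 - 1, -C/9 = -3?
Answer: 1000/3 ≈ 333.33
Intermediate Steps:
C = 27 (C = -9*(-3) = 27)
q(t) = -9 (q(t) = -4 - 5 = -9)
c(X) = 27
S = -2 (S = -2*(2 - 1) = -2*1 = -2)
J = 240 (J = -24*(-10) = 240)
B(y) = (-2 + y)/(-9 + y) (B(y) = (y - 2)/(y - 9) = (-2 + y)/(-9 + y))
J*B(c(-1)) = 240*((-2 + 27)/(-9 + 27)) = 240*(25/18) = 1000/3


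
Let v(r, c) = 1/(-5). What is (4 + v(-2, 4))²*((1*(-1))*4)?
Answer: -1444/25 ≈ -57.760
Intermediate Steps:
v(r, c) = -⅕
(4 + v(-2, 4))²*((1*(-1))*4) = (4 - ⅕)²*((1*(-1))*4) = (19/5)²*(-1*4) = (361/25)*(-4) = -1444/25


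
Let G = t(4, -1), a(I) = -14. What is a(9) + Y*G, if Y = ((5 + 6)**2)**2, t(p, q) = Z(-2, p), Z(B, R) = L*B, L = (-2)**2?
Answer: -117142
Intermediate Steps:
L = 4
Z(B, R) = 4*B
t(p, q) = -8 (t(p, q) = 4*(-2) = -8)
G = -8
Y = 14641 (Y = (11**2)**2 = 121**2 = 14641)
a(9) + Y*G = -14 + 14641*(-8) = -14 - 117128 = -117142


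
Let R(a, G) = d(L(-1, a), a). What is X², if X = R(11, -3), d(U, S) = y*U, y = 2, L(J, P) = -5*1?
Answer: 100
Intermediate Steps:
L(J, P) = -5
d(U, S) = 2*U
R(a, G) = -10 (R(a, G) = 2*(-5) = -10)
X = -10
X² = (-10)² = 100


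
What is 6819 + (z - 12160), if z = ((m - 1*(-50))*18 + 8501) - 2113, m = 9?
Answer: 2109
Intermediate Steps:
z = 7450 (z = ((9 - 1*(-50))*18 + 8501) - 2113 = ((9 + 50)*18 + 8501) - 2113 = (59*18 + 8501) - 2113 = (1062 + 8501) - 2113 = 9563 - 2113 = 7450)
6819 + (z - 12160) = 6819 + (7450 - 12160) = 6819 - 4710 = 2109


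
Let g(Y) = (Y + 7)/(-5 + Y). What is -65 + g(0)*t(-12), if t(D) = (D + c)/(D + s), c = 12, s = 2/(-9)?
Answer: -65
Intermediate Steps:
s = -2/9 (s = 2*(-1/9) = -2/9 ≈ -0.22222)
g(Y) = (7 + Y)/(-5 + Y)
t(D) = (12 + D)/(-2/9 + D) (t(D) = (D + 12)/(D - 2/9) = (12 + D)/(-2/9 + D))
-65 + g(0)*t(-12) = -65 + ((7 + 0)/(-5 + 0))*(9*(12 - 12)/(-2 + 9*(-12))) = -65 + (7/(-5))*(9*0/(-2 - 108)) = -65 + (-1/5*7)*(9*0/(-110)) = -65 - 63*(-1)*0/(5*110) = -65 - 7/5*0 = -65 + 0 = -65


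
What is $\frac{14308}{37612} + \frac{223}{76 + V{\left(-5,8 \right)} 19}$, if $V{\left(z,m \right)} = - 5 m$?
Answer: $\frac{349799}{6431652} \approx 0.054387$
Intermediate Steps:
$\frac{14308}{37612} + \frac{223}{76 + V{\left(-5,8 \right)} 19} = \frac{14308}{37612} + \frac{223}{76 + \left(-5\right) 8 \cdot 19} = 14308 \cdot \frac{1}{37612} + \frac{223}{76 - 760} = \frac{3577}{9403} + \frac{223}{76 - 760} = \frac{3577}{9403} + \frac{223}{-684} = \frac{3577}{9403} + 223 \left(- \frac{1}{684}\right) = \frac{3577}{9403} - \frac{223}{684} = \frac{349799}{6431652}$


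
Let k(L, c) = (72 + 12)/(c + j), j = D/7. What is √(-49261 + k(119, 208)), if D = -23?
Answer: 5*I*√4046243161/1433 ≈ 221.95*I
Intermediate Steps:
j = -23/7 ≈ -3.2857
k(L, c) = 84/(-23/7 + c) (k(L, c) = (72 + 12)/(c - 23/7) = 84/(-23/7 + c))
√(-49261 + k(119, 208)) = √(-49261 + 588/(-23 + 7*208)) = √(-49261 + 588/(-23 + 1456)) = √(-49261 + 588/1433) = √(-70590425/1433) = 5*I*√4046243161/1433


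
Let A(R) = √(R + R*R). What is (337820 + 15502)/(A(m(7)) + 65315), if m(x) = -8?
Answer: 23077226430/4266049169 - 706644*√14/4266049169 ≈ 5.4089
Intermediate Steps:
A(R) = √(R + R²)
(337820 + 15502)/(A(m(7)) + 65315) = (337820 + 15502)/(√(-8*(1 - 8)) + 65315) = 353322/(√(-8*(-7)) + 65315) = 353322/(√56 + 65315) = 353322/(2*√14 + 65315) = 353322/(65315 + 2*√14)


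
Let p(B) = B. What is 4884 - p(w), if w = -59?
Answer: 4943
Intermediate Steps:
4884 - p(w) = 4884 - 1*(-59) = 4884 + 59 = 4943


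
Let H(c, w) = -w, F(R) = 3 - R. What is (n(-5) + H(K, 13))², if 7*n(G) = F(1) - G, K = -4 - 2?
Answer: 144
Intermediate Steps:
K = -6
n(G) = 2/7 - G/7 (n(G) = ((3 - 1*1) - G)/7 = ((3 - 1) - G)/7 = (2 - G)/7 = 2/7 - G/7)
(n(-5) + H(K, 13))² = ((2/7 - ⅐*(-5)) - 1*13)² = ((2/7 + 5/7) - 13)² = (1 - 13)² = (-12)² = 144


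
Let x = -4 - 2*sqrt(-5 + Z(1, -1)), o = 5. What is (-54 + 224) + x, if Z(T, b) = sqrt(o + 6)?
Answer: 166 - 2*sqrt(-5 + sqrt(11)) ≈ 166.0 - 2.5949*I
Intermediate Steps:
Z(T, b) = sqrt(11) (Z(T, b) = sqrt(5 + 6) = sqrt(11))
x = -4 - 2*sqrt(-5 + sqrt(11)) ≈ -4.0 - 2.5949*I
(-54 + 224) + x = (-54 + 224) + (-4 - 2*I*sqrt(5 - sqrt(11))) = 170 + (-4 - 2*I*sqrt(5 - sqrt(11))) = 166 - 2*I*sqrt(5 - sqrt(11))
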